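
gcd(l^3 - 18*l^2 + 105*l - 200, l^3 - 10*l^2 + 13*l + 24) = l - 8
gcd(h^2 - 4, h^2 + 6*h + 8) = h + 2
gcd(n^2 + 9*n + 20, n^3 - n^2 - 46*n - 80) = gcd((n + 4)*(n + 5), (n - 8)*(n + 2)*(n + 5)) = n + 5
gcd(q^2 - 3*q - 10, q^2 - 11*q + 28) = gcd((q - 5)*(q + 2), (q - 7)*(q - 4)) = 1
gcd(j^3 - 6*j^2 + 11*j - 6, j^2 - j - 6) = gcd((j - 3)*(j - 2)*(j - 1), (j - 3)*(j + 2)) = j - 3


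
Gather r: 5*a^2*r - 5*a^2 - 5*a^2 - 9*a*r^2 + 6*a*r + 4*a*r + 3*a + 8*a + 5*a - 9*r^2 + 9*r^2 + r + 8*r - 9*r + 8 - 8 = -10*a^2 - 9*a*r^2 + 16*a + r*(5*a^2 + 10*a)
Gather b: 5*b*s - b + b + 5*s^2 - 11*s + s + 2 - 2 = 5*b*s + 5*s^2 - 10*s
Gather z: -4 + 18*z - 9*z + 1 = 9*z - 3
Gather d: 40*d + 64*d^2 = 64*d^2 + 40*d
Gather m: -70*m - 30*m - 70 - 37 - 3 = -100*m - 110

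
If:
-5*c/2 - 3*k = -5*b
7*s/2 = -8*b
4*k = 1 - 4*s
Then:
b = -7*s/16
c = 13*s/40 - 3/10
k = 1/4 - s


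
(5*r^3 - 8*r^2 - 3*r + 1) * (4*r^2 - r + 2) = 20*r^5 - 37*r^4 + 6*r^3 - 9*r^2 - 7*r + 2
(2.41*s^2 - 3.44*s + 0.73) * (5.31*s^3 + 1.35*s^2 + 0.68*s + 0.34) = 12.7971*s^5 - 15.0129*s^4 + 0.8711*s^3 - 0.5343*s^2 - 0.6732*s + 0.2482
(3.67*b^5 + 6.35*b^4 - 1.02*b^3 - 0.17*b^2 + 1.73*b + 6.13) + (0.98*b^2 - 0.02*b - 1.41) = 3.67*b^5 + 6.35*b^4 - 1.02*b^3 + 0.81*b^2 + 1.71*b + 4.72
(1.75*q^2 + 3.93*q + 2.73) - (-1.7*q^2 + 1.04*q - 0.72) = 3.45*q^2 + 2.89*q + 3.45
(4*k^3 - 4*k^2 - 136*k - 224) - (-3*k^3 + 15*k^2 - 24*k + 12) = 7*k^3 - 19*k^2 - 112*k - 236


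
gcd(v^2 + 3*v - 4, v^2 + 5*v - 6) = v - 1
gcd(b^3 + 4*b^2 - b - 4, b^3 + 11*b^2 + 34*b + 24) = b^2 + 5*b + 4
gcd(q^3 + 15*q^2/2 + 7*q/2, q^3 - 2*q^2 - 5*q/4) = q^2 + q/2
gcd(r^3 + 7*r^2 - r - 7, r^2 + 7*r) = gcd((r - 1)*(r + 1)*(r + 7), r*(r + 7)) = r + 7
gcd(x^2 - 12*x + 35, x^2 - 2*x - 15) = x - 5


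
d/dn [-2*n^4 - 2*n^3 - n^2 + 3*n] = -8*n^3 - 6*n^2 - 2*n + 3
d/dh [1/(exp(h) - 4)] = -exp(h)/(exp(h) - 4)^2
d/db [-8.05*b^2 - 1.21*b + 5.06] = -16.1*b - 1.21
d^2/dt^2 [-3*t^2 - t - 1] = -6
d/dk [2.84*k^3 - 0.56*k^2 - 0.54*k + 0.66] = 8.52*k^2 - 1.12*k - 0.54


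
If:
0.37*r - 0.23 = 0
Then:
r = 0.62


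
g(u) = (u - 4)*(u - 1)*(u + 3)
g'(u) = (u - 4)*(u - 1) + (u - 4)*(u + 3) + (u - 1)*(u + 3)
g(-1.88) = 18.97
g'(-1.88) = 7.12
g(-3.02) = -0.56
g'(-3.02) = 28.44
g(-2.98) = 0.56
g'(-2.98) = 27.56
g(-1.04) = 20.15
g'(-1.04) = -3.60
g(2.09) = -10.60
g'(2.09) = -6.26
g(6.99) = 178.92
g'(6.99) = 107.62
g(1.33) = -3.82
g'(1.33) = -11.01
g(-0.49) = 16.79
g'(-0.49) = -8.32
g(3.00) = -12.00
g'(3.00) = 4.00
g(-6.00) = -210.00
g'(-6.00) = 121.00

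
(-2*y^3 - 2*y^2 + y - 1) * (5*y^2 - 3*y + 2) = -10*y^5 - 4*y^4 + 7*y^3 - 12*y^2 + 5*y - 2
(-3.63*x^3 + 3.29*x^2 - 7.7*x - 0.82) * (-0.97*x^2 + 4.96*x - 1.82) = 3.5211*x^5 - 21.1961*x^4 + 30.394*x^3 - 43.3844*x^2 + 9.9468*x + 1.4924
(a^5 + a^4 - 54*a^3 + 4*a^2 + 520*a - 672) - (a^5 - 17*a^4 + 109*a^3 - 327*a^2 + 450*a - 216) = 18*a^4 - 163*a^3 + 331*a^2 + 70*a - 456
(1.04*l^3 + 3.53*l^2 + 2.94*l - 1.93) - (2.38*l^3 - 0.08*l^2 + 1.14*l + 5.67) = -1.34*l^3 + 3.61*l^2 + 1.8*l - 7.6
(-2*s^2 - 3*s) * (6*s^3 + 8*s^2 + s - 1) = -12*s^5 - 34*s^4 - 26*s^3 - s^2 + 3*s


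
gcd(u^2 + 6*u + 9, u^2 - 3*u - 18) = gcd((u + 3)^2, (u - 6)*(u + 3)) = u + 3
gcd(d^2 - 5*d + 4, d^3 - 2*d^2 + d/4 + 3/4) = d - 1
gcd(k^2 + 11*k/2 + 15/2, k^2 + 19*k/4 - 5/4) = 1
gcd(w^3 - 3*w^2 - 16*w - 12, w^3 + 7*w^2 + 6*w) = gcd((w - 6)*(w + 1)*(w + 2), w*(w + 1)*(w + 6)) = w + 1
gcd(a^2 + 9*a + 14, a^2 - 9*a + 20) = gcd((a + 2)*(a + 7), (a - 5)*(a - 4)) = 1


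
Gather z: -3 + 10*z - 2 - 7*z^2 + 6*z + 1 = -7*z^2 + 16*z - 4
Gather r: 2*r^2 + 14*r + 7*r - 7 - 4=2*r^2 + 21*r - 11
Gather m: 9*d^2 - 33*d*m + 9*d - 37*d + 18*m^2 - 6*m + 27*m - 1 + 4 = 9*d^2 - 28*d + 18*m^2 + m*(21 - 33*d) + 3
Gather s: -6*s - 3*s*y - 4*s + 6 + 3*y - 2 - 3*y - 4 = s*(-3*y - 10)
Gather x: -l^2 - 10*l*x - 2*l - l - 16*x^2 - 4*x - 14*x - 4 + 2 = -l^2 - 3*l - 16*x^2 + x*(-10*l - 18) - 2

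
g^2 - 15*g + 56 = (g - 8)*(g - 7)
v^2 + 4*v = v*(v + 4)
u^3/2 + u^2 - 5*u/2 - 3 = (u/2 + 1/2)*(u - 2)*(u + 3)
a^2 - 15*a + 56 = (a - 8)*(a - 7)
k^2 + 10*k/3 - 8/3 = (k - 2/3)*(k + 4)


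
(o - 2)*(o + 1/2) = o^2 - 3*o/2 - 1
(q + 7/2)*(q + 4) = q^2 + 15*q/2 + 14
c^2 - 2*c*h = c*(c - 2*h)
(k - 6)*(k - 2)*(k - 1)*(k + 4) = k^4 - 5*k^3 - 16*k^2 + 68*k - 48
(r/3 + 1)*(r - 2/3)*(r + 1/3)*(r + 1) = r^4/3 + 11*r^3/9 + 13*r^2/27 - 17*r/27 - 2/9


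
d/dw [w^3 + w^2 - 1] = w*(3*w + 2)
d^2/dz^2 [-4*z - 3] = 0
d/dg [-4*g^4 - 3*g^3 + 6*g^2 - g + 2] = -16*g^3 - 9*g^2 + 12*g - 1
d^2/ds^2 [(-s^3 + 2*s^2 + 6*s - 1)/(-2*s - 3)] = 2*(4*s^3 + 18*s^2 + 27*s + 22)/(8*s^3 + 36*s^2 + 54*s + 27)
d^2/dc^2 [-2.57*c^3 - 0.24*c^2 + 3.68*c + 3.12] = -15.42*c - 0.48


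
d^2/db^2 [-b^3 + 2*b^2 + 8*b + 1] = 4 - 6*b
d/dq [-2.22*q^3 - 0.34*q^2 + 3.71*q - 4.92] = -6.66*q^2 - 0.68*q + 3.71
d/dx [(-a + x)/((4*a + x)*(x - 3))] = ((a - x)*(4*a + x) + (a - x)*(x - 3) + (4*a + x)*(x - 3))/((4*a + x)^2*(x - 3)^2)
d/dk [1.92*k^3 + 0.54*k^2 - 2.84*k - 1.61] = 5.76*k^2 + 1.08*k - 2.84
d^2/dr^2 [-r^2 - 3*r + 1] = -2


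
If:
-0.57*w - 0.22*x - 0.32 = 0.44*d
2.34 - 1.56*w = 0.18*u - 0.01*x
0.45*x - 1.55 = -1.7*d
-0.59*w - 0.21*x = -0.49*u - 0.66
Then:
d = 5.91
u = -6.84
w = 2.17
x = -18.90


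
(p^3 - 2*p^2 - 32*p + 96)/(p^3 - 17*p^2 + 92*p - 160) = (p^2 + 2*p - 24)/(p^2 - 13*p + 40)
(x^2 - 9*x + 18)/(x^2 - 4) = (x^2 - 9*x + 18)/(x^2 - 4)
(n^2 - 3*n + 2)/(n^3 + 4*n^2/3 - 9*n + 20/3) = 3*(n - 2)/(3*n^2 + 7*n - 20)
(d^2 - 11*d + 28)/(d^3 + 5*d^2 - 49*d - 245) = (d - 4)/(d^2 + 12*d + 35)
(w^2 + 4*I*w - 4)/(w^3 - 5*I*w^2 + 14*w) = (w + 2*I)/(w*(w - 7*I))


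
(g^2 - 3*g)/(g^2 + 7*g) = (g - 3)/(g + 7)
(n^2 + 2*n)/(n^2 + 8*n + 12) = n/(n + 6)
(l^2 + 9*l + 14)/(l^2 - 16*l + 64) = (l^2 + 9*l + 14)/(l^2 - 16*l + 64)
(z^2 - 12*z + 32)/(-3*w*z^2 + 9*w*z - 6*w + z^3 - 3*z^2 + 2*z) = (-z^2 + 12*z - 32)/(3*w*z^2 - 9*w*z + 6*w - z^3 + 3*z^2 - 2*z)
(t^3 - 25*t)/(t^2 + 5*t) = t - 5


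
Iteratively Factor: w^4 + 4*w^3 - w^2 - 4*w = (w - 1)*(w^3 + 5*w^2 + 4*w) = (w - 1)*(w + 1)*(w^2 + 4*w) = w*(w - 1)*(w + 1)*(w + 4)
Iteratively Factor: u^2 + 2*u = (u)*(u + 2)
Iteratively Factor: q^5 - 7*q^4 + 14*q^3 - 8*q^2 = (q)*(q^4 - 7*q^3 + 14*q^2 - 8*q) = q*(q - 2)*(q^3 - 5*q^2 + 4*q) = q*(q - 2)*(q - 1)*(q^2 - 4*q) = q^2*(q - 2)*(q - 1)*(q - 4)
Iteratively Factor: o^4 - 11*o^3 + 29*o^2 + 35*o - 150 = (o - 5)*(o^3 - 6*o^2 - o + 30) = (o - 5)*(o - 3)*(o^2 - 3*o - 10) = (o - 5)^2*(o - 3)*(o + 2)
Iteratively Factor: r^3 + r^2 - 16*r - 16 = (r + 1)*(r^2 - 16) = (r + 1)*(r + 4)*(r - 4)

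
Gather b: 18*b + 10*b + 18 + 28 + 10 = 28*b + 56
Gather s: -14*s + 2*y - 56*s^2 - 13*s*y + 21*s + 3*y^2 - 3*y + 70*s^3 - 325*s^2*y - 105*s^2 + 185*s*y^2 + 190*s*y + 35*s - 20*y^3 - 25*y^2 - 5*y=70*s^3 + s^2*(-325*y - 161) + s*(185*y^2 + 177*y + 42) - 20*y^3 - 22*y^2 - 6*y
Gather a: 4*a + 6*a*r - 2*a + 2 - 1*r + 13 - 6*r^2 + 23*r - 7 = a*(6*r + 2) - 6*r^2 + 22*r + 8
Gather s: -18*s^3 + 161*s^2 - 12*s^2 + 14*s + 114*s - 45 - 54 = -18*s^3 + 149*s^2 + 128*s - 99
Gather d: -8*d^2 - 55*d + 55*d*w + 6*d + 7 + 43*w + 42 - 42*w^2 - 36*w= -8*d^2 + d*(55*w - 49) - 42*w^2 + 7*w + 49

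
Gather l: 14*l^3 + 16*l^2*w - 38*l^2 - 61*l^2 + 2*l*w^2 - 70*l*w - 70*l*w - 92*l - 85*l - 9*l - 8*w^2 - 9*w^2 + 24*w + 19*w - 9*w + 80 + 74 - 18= 14*l^3 + l^2*(16*w - 99) + l*(2*w^2 - 140*w - 186) - 17*w^2 + 34*w + 136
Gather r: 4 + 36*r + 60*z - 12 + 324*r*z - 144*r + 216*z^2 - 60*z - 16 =r*(324*z - 108) + 216*z^2 - 24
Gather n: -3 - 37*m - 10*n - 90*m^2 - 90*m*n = -90*m^2 - 37*m + n*(-90*m - 10) - 3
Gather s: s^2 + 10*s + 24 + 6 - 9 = s^2 + 10*s + 21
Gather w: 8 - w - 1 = 7 - w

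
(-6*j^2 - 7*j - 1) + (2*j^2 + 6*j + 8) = -4*j^2 - j + 7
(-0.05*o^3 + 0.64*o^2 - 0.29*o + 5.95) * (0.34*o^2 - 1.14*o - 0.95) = -0.017*o^5 + 0.2746*o^4 - 0.7807*o^3 + 1.7456*o^2 - 6.5075*o - 5.6525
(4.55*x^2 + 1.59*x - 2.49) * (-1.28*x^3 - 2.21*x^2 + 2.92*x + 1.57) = -5.824*x^5 - 12.0907*x^4 + 12.9593*x^3 + 17.2892*x^2 - 4.7745*x - 3.9093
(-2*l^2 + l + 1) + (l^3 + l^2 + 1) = l^3 - l^2 + l + 2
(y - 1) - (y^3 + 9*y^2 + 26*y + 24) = -y^3 - 9*y^2 - 25*y - 25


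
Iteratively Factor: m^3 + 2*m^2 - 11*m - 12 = (m + 4)*(m^2 - 2*m - 3) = (m + 1)*(m + 4)*(m - 3)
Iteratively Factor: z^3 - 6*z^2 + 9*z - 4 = (z - 1)*(z^2 - 5*z + 4) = (z - 1)^2*(z - 4)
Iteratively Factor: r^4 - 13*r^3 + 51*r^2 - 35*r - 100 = (r - 4)*(r^3 - 9*r^2 + 15*r + 25) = (r - 4)*(r + 1)*(r^2 - 10*r + 25) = (r - 5)*(r - 4)*(r + 1)*(r - 5)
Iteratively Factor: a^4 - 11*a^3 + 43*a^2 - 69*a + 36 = (a - 3)*(a^3 - 8*a^2 + 19*a - 12) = (a - 3)*(a - 1)*(a^2 - 7*a + 12) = (a - 4)*(a - 3)*(a - 1)*(a - 3)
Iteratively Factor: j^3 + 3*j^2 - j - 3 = (j + 3)*(j^2 - 1) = (j + 1)*(j + 3)*(j - 1)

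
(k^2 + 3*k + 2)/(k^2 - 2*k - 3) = (k + 2)/(k - 3)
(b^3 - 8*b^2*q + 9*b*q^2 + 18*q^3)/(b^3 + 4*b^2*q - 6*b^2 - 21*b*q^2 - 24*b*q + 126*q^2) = (b^2 - 5*b*q - 6*q^2)/(b^2 + 7*b*q - 6*b - 42*q)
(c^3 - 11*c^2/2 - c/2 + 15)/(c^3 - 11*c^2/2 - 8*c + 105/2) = (2*c^2 - c - 6)/(2*c^2 - c - 21)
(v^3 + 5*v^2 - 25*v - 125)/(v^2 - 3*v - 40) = (v^2 - 25)/(v - 8)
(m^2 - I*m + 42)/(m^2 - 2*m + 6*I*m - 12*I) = (m - 7*I)/(m - 2)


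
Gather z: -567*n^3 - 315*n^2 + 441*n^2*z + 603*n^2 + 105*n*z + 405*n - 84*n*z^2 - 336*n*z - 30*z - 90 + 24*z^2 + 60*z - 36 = -567*n^3 + 288*n^2 + 405*n + z^2*(24 - 84*n) + z*(441*n^2 - 231*n + 30) - 126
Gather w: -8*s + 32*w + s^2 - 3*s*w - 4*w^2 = s^2 - 8*s - 4*w^2 + w*(32 - 3*s)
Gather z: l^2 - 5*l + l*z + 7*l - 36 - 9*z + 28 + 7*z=l^2 + 2*l + z*(l - 2) - 8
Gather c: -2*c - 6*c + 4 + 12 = 16 - 8*c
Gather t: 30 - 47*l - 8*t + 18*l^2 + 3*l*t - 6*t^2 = 18*l^2 - 47*l - 6*t^2 + t*(3*l - 8) + 30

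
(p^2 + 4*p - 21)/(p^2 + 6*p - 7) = (p - 3)/(p - 1)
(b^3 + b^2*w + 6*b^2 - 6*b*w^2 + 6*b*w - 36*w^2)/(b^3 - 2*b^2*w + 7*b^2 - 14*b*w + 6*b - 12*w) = (b + 3*w)/(b + 1)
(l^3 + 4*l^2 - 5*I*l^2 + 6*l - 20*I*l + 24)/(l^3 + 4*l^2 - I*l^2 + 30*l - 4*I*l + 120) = (l + I)/(l + 5*I)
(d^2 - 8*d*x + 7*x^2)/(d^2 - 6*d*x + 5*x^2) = (-d + 7*x)/(-d + 5*x)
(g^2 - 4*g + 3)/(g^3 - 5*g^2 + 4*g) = (g - 3)/(g*(g - 4))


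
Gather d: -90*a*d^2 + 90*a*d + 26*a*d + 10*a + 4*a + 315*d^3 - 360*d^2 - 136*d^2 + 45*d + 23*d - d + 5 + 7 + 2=14*a + 315*d^3 + d^2*(-90*a - 496) + d*(116*a + 67) + 14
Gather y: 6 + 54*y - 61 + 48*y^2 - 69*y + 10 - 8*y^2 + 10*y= 40*y^2 - 5*y - 45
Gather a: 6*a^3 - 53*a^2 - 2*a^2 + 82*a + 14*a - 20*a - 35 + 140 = 6*a^3 - 55*a^2 + 76*a + 105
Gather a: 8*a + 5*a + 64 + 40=13*a + 104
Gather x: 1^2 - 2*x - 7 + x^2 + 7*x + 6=x^2 + 5*x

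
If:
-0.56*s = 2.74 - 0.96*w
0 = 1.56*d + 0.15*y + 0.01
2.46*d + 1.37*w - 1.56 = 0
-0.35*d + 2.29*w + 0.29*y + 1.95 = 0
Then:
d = 0.61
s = -4.81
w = 0.05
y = -6.38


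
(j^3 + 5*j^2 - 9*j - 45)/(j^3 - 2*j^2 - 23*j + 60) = (j + 3)/(j - 4)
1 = 1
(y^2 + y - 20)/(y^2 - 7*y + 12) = (y + 5)/(y - 3)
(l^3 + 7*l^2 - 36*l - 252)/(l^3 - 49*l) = (l^2 - 36)/(l*(l - 7))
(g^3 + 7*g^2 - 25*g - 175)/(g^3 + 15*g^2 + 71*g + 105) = (g - 5)/(g + 3)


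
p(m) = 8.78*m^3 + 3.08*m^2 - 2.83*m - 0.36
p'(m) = 26.34*m^2 + 6.16*m - 2.83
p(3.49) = 400.50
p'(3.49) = 339.49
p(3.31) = 342.42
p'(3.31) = 306.14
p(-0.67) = 0.28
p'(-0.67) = 4.87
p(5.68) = 1691.87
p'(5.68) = 881.95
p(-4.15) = -563.11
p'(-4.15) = 425.25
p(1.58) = 37.49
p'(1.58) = 72.66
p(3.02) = 261.02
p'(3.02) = 256.00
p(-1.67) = -27.94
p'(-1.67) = 60.34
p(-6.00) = -1768.98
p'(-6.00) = 908.45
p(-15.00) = -28897.41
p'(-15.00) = 5831.27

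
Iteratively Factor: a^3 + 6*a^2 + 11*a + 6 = (a + 2)*(a^2 + 4*a + 3) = (a + 1)*(a + 2)*(a + 3)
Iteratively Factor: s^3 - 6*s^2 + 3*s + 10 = (s - 5)*(s^2 - s - 2) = (s - 5)*(s + 1)*(s - 2)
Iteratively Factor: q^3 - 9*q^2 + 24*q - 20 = (q - 2)*(q^2 - 7*q + 10) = (q - 2)^2*(q - 5)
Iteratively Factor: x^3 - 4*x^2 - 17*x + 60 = (x + 4)*(x^2 - 8*x + 15) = (x - 3)*(x + 4)*(x - 5)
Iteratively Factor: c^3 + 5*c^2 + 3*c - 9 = (c + 3)*(c^2 + 2*c - 3) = (c - 1)*(c + 3)*(c + 3)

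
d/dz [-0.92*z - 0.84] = -0.920000000000000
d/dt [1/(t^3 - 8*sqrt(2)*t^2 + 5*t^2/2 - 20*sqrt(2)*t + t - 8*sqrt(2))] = 4*(-3*t^2 - 5*t + 16*sqrt(2)*t - 1 + 20*sqrt(2))/(2*t^3 - 16*sqrt(2)*t^2 + 5*t^2 - 40*sqrt(2)*t + 2*t - 16*sqrt(2))^2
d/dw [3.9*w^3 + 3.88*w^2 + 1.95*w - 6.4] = 11.7*w^2 + 7.76*w + 1.95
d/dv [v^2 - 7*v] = 2*v - 7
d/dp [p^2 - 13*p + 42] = 2*p - 13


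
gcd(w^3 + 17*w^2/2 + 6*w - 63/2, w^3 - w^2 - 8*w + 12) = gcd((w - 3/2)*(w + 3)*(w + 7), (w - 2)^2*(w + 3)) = w + 3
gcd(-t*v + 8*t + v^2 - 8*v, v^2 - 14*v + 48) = v - 8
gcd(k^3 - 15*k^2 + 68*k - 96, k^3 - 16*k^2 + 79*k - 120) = k^2 - 11*k + 24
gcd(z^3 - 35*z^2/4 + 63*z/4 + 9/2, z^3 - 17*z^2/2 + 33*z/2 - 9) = z - 6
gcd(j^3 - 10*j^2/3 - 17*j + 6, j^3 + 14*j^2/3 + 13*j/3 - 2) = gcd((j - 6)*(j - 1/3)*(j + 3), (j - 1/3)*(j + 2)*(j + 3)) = j^2 + 8*j/3 - 1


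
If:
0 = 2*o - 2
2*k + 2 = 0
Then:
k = -1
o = 1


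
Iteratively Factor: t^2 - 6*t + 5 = (t - 1)*(t - 5)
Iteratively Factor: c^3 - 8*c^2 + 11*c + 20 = (c - 4)*(c^2 - 4*c - 5) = (c - 5)*(c - 4)*(c + 1)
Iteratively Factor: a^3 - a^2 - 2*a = (a)*(a^2 - a - 2) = a*(a + 1)*(a - 2)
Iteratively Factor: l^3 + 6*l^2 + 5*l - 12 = (l + 3)*(l^2 + 3*l - 4) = (l - 1)*(l + 3)*(l + 4)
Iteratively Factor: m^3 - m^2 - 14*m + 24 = (m - 3)*(m^2 + 2*m - 8) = (m - 3)*(m - 2)*(m + 4)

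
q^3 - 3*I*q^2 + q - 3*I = (q - 3*I)*(q - I)*(q + I)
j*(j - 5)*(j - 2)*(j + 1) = j^4 - 6*j^3 + 3*j^2 + 10*j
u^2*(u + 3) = u^3 + 3*u^2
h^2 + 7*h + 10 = (h + 2)*(h + 5)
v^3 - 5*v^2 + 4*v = v*(v - 4)*(v - 1)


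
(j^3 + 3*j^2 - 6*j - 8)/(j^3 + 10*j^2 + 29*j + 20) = (j - 2)/(j + 5)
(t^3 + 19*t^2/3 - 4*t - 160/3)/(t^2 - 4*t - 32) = (3*t^2 + 7*t - 40)/(3*(t - 8))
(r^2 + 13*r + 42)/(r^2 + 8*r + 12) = (r + 7)/(r + 2)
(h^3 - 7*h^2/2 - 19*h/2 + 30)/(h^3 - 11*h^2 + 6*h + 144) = (h^2 - 13*h/2 + 10)/(h^2 - 14*h + 48)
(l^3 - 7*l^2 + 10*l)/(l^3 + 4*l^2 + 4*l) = (l^2 - 7*l + 10)/(l^2 + 4*l + 4)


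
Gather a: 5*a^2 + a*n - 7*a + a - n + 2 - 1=5*a^2 + a*(n - 6) - n + 1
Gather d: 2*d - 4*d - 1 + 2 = 1 - 2*d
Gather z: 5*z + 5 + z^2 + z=z^2 + 6*z + 5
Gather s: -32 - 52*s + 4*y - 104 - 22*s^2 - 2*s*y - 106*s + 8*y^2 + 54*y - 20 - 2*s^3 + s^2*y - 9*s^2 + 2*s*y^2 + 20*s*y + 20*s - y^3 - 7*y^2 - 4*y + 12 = -2*s^3 + s^2*(y - 31) + s*(2*y^2 + 18*y - 138) - y^3 + y^2 + 54*y - 144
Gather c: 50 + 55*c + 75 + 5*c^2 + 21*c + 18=5*c^2 + 76*c + 143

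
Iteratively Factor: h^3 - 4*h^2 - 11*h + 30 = (h - 2)*(h^2 - 2*h - 15) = (h - 5)*(h - 2)*(h + 3)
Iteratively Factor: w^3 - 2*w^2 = (w)*(w^2 - 2*w) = w^2*(w - 2)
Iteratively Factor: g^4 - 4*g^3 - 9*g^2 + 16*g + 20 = (g + 2)*(g^3 - 6*g^2 + 3*g + 10) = (g - 5)*(g + 2)*(g^2 - g - 2) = (g - 5)*(g + 1)*(g + 2)*(g - 2)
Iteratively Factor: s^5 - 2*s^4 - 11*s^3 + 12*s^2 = (s)*(s^4 - 2*s^3 - 11*s^2 + 12*s) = s^2*(s^3 - 2*s^2 - 11*s + 12) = s^2*(s - 1)*(s^2 - s - 12) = s^2*(s - 4)*(s - 1)*(s + 3)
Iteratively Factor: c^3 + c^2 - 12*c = (c + 4)*(c^2 - 3*c) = c*(c + 4)*(c - 3)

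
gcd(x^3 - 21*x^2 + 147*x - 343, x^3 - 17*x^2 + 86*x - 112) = x - 7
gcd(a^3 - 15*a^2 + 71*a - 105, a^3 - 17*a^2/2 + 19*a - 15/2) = a^2 - 8*a + 15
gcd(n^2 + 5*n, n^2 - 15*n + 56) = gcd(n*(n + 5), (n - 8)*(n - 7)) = 1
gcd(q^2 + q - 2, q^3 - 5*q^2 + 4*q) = q - 1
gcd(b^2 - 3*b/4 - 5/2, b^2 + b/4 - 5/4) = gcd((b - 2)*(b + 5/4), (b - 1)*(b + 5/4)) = b + 5/4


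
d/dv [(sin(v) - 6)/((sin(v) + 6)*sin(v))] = (-cos(v) + 12/tan(v) + 36*cos(v)/sin(v)^2)/(sin(v) + 6)^2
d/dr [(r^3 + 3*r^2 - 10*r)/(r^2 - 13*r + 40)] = (r^4 - 26*r^3 + 91*r^2 + 240*r - 400)/(r^4 - 26*r^3 + 249*r^2 - 1040*r + 1600)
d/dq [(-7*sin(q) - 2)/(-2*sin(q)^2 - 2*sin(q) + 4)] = (-4*sin(q) + 7*cos(q)^2 - 23)*cos(q)/(2*(sin(q)^2 + sin(q) - 2)^2)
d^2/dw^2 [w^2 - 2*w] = 2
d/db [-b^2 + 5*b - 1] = 5 - 2*b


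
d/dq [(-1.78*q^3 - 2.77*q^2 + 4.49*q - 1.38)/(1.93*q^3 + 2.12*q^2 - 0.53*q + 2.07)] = (1.77635683940025e-15*q^5 + 1.5725*q^4 - 15.4446*q^3 - 11.1143*q^2 - 5.6166*q + 8.5629)/(3.7249*q^6 + 8.1832*q^5 + 2.4486*q^4 + 5.743*q^3 + 9.0577*q^2 - 2.1942*q + 4.2849)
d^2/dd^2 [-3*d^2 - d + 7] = -6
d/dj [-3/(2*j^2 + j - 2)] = 3*(4*j + 1)/(2*j^2 + j - 2)^2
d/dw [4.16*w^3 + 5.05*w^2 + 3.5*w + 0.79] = 12.48*w^2 + 10.1*w + 3.5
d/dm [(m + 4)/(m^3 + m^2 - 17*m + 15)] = (m^3 + m^2 - 17*m - (m + 4)*(3*m^2 + 2*m - 17) + 15)/(m^3 + m^2 - 17*m + 15)^2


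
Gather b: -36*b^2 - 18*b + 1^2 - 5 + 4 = -36*b^2 - 18*b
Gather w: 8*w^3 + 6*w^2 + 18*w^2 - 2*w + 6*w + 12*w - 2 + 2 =8*w^3 + 24*w^2 + 16*w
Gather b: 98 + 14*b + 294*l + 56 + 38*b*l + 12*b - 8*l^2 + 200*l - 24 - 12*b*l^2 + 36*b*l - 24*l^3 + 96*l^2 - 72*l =b*(-12*l^2 + 74*l + 26) - 24*l^3 + 88*l^2 + 422*l + 130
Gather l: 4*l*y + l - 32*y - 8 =l*(4*y + 1) - 32*y - 8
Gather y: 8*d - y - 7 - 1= 8*d - y - 8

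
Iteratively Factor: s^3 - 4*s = (s)*(s^2 - 4) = s*(s + 2)*(s - 2)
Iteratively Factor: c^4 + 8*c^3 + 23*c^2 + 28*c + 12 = (c + 1)*(c^3 + 7*c^2 + 16*c + 12) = (c + 1)*(c + 2)*(c^2 + 5*c + 6) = (c + 1)*(c + 2)^2*(c + 3)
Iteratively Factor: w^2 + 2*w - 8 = (w - 2)*(w + 4)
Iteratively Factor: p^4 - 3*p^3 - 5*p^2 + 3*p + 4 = (p + 1)*(p^3 - 4*p^2 - p + 4) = (p - 4)*(p + 1)*(p^2 - 1) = (p - 4)*(p + 1)^2*(p - 1)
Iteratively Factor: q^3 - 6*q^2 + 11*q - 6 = (q - 3)*(q^2 - 3*q + 2) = (q - 3)*(q - 2)*(q - 1)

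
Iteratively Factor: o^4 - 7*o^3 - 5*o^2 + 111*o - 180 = (o - 3)*(o^3 - 4*o^2 - 17*o + 60) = (o - 3)*(o + 4)*(o^2 - 8*o + 15) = (o - 3)^2*(o + 4)*(o - 5)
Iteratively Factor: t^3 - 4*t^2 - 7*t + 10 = (t + 2)*(t^2 - 6*t + 5) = (t - 5)*(t + 2)*(t - 1)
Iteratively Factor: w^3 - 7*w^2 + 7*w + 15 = (w + 1)*(w^2 - 8*w + 15) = (w - 5)*(w + 1)*(w - 3)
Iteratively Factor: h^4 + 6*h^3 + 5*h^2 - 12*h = (h)*(h^3 + 6*h^2 + 5*h - 12) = h*(h - 1)*(h^2 + 7*h + 12) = h*(h - 1)*(h + 4)*(h + 3)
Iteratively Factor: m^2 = (m)*(m)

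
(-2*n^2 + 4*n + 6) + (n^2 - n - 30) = -n^2 + 3*n - 24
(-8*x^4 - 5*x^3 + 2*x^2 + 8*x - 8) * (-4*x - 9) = 32*x^5 + 92*x^4 + 37*x^3 - 50*x^2 - 40*x + 72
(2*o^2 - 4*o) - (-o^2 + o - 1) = 3*o^2 - 5*o + 1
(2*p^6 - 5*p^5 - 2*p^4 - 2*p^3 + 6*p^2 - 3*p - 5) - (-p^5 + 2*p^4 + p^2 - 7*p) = 2*p^6 - 4*p^5 - 4*p^4 - 2*p^3 + 5*p^2 + 4*p - 5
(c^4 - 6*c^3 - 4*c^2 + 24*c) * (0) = 0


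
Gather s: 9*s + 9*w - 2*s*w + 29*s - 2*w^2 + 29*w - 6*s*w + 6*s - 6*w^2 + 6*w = s*(44 - 8*w) - 8*w^2 + 44*w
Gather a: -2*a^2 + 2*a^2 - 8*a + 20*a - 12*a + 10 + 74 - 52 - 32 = 0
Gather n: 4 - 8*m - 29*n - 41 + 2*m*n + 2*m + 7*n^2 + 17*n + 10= -6*m + 7*n^2 + n*(2*m - 12) - 27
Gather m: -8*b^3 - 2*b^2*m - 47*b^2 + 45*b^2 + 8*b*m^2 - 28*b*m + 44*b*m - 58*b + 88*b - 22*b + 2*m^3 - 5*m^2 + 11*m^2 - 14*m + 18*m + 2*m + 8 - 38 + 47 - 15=-8*b^3 - 2*b^2 + 8*b + 2*m^3 + m^2*(8*b + 6) + m*(-2*b^2 + 16*b + 6) + 2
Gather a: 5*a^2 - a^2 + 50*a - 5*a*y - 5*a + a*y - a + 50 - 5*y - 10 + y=4*a^2 + a*(44 - 4*y) - 4*y + 40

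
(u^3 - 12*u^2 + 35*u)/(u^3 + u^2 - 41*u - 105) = u*(u - 5)/(u^2 + 8*u + 15)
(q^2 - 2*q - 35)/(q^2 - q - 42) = (q + 5)/(q + 6)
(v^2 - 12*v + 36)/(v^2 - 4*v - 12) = (v - 6)/(v + 2)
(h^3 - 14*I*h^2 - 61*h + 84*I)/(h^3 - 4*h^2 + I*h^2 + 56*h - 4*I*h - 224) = (h^2 - 7*I*h - 12)/(h^2 + h*(-4 + 8*I) - 32*I)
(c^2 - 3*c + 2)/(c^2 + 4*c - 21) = (c^2 - 3*c + 2)/(c^2 + 4*c - 21)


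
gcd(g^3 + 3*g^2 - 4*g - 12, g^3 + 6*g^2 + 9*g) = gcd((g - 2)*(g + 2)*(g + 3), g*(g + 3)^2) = g + 3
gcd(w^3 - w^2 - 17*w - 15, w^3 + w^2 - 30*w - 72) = w + 3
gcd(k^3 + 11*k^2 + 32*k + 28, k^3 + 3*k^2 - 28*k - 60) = k + 2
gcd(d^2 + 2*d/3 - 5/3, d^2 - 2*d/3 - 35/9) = d + 5/3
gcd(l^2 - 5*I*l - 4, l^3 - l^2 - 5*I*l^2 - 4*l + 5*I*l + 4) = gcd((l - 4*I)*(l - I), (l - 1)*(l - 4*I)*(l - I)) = l^2 - 5*I*l - 4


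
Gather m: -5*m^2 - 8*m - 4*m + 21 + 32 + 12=-5*m^2 - 12*m + 65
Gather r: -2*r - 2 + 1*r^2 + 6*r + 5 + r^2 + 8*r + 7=2*r^2 + 12*r + 10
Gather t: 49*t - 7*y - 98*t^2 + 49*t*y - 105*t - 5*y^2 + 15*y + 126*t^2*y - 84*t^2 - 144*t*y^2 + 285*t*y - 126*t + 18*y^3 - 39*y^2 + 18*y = t^2*(126*y - 182) + t*(-144*y^2 + 334*y - 182) + 18*y^3 - 44*y^2 + 26*y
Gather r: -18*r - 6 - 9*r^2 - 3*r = -9*r^2 - 21*r - 6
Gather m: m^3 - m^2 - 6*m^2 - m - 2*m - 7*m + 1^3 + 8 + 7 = m^3 - 7*m^2 - 10*m + 16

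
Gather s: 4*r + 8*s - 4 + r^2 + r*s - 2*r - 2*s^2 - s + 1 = r^2 + 2*r - 2*s^2 + s*(r + 7) - 3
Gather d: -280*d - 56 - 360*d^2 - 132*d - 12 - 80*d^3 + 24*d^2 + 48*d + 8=-80*d^3 - 336*d^2 - 364*d - 60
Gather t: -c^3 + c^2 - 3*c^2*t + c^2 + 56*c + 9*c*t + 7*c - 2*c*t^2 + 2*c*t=-c^3 + 2*c^2 - 2*c*t^2 + 63*c + t*(-3*c^2 + 11*c)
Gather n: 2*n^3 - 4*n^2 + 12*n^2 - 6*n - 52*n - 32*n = 2*n^3 + 8*n^2 - 90*n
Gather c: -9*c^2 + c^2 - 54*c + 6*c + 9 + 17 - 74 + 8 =-8*c^2 - 48*c - 40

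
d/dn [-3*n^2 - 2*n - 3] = -6*n - 2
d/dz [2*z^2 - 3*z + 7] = 4*z - 3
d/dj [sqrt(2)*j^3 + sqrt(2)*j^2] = sqrt(2)*j*(3*j + 2)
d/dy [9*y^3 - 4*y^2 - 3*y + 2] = 27*y^2 - 8*y - 3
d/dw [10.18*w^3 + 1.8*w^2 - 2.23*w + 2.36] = 30.54*w^2 + 3.6*w - 2.23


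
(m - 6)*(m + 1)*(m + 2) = m^3 - 3*m^2 - 16*m - 12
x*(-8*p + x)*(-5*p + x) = 40*p^2*x - 13*p*x^2 + x^3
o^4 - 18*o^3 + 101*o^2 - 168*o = o*(o - 8)*(o - 7)*(o - 3)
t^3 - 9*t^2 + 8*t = t*(t - 8)*(t - 1)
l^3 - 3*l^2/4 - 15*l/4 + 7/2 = (l - 7/4)*(l - 1)*(l + 2)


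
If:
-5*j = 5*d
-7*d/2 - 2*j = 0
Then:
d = 0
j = 0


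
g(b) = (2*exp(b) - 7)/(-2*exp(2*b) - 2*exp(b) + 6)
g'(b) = (2*exp(b) - 7)*(4*exp(2*b) + 2*exp(b))/(-2*exp(2*b) - 2*exp(b) + 6)^2 + 2*exp(b)/(-2*exp(2*b) - 2*exp(b) + 6) = ((2*exp(b) - 7)*(2*exp(b) + 1)/2 - exp(2*b) - exp(b) + 3)*exp(b)/(exp(2*b) + exp(b) - 3)^2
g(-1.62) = -1.20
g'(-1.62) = -0.05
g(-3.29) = -1.17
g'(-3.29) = -0.00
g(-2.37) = -1.18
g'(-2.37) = -0.01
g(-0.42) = -1.49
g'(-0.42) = -0.84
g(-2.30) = -1.18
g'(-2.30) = -0.01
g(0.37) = 3.77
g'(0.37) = -41.82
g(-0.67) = -1.34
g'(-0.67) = -0.39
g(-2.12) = -1.18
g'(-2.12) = -0.02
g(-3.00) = -1.17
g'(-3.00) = 0.00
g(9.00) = 0.00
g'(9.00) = 0.00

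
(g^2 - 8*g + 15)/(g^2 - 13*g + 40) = (g - 3)/(g - 8)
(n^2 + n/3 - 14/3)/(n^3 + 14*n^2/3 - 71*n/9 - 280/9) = 3*(n - 2)/(3*n^2 + 7*n - 40)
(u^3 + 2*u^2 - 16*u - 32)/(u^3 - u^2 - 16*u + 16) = (u + 2)/(u - 1)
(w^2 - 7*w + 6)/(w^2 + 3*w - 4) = (w - 6)/(w + 4)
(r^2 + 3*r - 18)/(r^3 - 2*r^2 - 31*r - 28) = (-r^2 - 3*r + 18)/(-r^3 + 2*r^2 + 31*r + 28)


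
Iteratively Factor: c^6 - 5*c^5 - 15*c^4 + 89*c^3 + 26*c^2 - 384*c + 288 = (c - 4)*(c^5 - c^4 - 19*c^3 + 13*c^2 + 78*c - 72) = (c - 4)*(c + 3)*(c^4 - 4*c^3 - 7*c^2 + 34*c - 24) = (c - 4)*(c - 1)*(c + 3)*(c^3 - 3*c^2 - 10*c + 24) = (c - 4)*(c - 1)*(c + 3)^2*(c^2 - 6*c + 8) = (c - 4)^2*(c - 1)*(c + 3)^2*(c - 2)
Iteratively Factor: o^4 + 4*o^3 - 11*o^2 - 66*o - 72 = (o + 3)*(o^3 + o^2 - 14*o - 24) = (o - 4)*(o + 3)*(o^2 + 5*o + 6) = (o - 4)*(o + 3)^2*(o + 2)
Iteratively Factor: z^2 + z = (z)*(z + 1)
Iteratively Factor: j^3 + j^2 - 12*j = (j)*(j^2 + j - 12) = j*(j + 4)*(j - 3)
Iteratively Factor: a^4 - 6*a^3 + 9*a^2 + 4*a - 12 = (a - 2)*(a^3 - 4*a^2 + a + 6) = (a - 2)*(a + 1)*(a^2 - 5*a + 6) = (a - 3)*(a - 2)*(a + 1)*(a - 2)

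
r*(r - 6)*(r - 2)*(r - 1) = r^4 - 9*r^3 + 20*r^2 - 12*r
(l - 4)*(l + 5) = l^2 + l - 20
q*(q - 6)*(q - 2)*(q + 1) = q^4 - 7*q^3 + 4*q^2 + 12*q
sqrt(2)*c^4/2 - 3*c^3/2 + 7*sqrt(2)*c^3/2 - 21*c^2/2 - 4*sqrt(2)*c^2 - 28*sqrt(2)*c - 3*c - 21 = (c + 7)*(c - 3*sqrt(2))*(c + sqrt(2))*(sqrt(2)*c/2 + 1/2)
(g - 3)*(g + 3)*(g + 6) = g^3 + 6*g^2 - 9*g - 54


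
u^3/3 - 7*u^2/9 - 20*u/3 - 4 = (u/3 + 1)*(u - 6)*(u + 2/3)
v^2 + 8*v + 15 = (v + 3)*(v + 5)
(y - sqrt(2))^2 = y^2 - 2*sqrt(2)*y + 2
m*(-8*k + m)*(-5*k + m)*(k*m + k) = 40*k^3*m^2 + 40*k^3*m - 13*k^2*m^3 - 13*k^2*m^2 + k*m^4 + k*m^3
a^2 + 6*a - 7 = (a - 1)*(a + 7)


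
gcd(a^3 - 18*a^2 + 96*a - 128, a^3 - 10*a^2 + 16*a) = a^2 - 10*a + 16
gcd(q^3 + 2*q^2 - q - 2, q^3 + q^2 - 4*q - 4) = q^2 + 3*q + 2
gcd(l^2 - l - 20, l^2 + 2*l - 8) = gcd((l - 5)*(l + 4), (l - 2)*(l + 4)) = l + 4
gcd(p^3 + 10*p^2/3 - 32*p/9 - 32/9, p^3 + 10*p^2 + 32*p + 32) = p + 4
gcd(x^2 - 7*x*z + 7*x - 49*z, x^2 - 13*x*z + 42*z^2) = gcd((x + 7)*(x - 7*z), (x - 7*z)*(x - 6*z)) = x - 7*z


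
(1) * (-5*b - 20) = -5*b - 20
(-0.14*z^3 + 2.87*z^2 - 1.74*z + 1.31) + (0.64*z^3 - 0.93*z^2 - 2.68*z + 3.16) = 0.5*z^3 + 1.94*z^2 - 4.42*z + 4.47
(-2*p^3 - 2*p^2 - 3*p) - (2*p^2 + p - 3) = -2*p^3 - 4*p^2 - 4*p + 3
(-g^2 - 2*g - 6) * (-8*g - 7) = 8*g^3 + 23*g^2 + 62*g + 42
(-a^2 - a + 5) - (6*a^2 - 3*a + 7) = -7*a^2 + 2*a - 2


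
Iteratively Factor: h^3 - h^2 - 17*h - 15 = (h + 1)*(h^2 - 2*h - 15) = (h + 1)*(h + 3)*(h - 5)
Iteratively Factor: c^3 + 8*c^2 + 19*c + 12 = (c + 4)*(c^2 + 4*c + 3) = (c + 3)*(c + 4)*(c + 1)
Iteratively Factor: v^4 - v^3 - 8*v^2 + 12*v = (v - 2)*(v^3 + v^2 - 6*v) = (v - 2)^2*(v^2 + 3*v) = (v - 2)^2*(v + 3)*(v)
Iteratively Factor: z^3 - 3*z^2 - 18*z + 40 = (z - 2)*(z^2 - z - 20) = (z - 2)*(z + 4)*(z - 5)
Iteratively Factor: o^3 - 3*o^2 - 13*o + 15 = (o + 3)*(o^2 - 6*o + 5) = (o - 5)*(o + 3)*(o - 1)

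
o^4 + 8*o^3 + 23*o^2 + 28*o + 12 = (o + 1)*(o + 2)^2*(o + 3)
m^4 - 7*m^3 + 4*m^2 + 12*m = m*(m - 6)*(m - 2)*(m + 1)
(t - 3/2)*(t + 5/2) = t^2 + t - 15/4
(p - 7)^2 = p^2 - 14*p + 49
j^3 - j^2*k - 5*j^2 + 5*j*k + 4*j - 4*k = (j - 4)*(j - 1)*(j - k)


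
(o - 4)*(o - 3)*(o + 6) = o^3 - o^2 - 30*o + 72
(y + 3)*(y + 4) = y^2 + 7*y + 12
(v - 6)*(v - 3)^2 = v^3 - 12*v^2 + 45*v - 54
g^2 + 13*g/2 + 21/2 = (g + 3)*(g + 7/2)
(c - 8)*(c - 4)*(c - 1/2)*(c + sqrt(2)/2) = c^4 - 25*c^3/2 + sqrt(2)*c^3/2 - 25*sqrt(2)*c^2/4 + 38*c^2 - 16*c + 19*sqrt(2)*c - 8*sqrt(2)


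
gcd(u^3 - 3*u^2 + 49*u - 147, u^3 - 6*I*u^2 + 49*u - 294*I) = u^2 + 49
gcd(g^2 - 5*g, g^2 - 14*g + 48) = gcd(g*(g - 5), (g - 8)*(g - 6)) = 1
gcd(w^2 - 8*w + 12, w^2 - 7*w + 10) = w - 2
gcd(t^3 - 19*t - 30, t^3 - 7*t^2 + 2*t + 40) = t^2 - 3*t - 10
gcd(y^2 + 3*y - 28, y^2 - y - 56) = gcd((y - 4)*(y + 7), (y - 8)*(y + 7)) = y + 7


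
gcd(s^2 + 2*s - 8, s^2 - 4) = s - 2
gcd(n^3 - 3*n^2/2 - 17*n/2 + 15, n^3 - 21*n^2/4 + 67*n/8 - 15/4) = n^2 - 9*n/2 + 5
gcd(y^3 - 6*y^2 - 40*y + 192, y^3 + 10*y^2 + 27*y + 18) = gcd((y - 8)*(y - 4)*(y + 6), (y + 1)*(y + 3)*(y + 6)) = y + 6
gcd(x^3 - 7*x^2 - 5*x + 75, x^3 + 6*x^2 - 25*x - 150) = x - 5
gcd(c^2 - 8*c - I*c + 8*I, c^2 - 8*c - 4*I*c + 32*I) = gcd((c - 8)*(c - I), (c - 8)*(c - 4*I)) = c - 8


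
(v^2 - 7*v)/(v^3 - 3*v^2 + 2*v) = (v - 7)/(v^2 - 3*v + 2)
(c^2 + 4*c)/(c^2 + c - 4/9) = 9*c*(c + 4)/(9*c^2 + 9*c - 4)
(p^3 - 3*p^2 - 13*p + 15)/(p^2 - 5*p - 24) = (p^2 - 6*p + 5)/(p - 8)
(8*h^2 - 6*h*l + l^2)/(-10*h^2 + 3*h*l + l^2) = (-4*h + l)/(5*h + l)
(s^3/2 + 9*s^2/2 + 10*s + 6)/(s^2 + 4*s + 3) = (s^2 + 8*s + 12)/(2*(s + 3))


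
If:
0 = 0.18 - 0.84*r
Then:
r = 0.21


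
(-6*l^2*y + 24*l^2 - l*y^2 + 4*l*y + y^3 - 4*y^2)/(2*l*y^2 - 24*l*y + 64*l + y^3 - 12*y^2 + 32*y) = (-3*l + y)/(y - 8)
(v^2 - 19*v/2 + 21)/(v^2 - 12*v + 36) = (v - 7/2)/(v - 6)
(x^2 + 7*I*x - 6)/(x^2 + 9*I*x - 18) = (x + I)/(x + 3*I)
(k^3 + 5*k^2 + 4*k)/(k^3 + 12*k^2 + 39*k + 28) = k/(k + 7)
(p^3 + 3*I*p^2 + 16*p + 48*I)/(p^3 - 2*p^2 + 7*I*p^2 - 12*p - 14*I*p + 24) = (p - 4*I)/(p - 2)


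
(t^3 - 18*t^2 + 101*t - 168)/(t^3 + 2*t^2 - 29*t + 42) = (t^2 - 15*t + 56)/(t^2 + 5*t - 14)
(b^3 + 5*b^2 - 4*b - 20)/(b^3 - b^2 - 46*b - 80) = (b - 2)/(b - 8)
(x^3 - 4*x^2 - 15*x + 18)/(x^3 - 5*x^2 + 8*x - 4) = (x^2 - 3*x - 18)/(x^2 - 4*x + 4)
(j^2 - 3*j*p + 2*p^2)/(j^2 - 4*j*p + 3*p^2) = (-j + 2*p)/(-j + 3*p)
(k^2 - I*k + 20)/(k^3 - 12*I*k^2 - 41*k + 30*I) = (k + 4*I)/(k^2 - 7*I*k - 6)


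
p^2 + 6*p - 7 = (p - 1)*(p + 7)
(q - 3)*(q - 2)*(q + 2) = q^3 - 3*q^2 - 4*q + 12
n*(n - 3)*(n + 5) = n^3 + 2*n^2 - 15*n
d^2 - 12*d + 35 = (d - 7)*(d - 5)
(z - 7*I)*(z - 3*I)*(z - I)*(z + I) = z^4 - 10*I*z^3 - 20*z^2 - 10*I*z - 21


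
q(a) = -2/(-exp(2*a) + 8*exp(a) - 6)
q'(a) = -2*(2*exp(2*a) - 8*exp(a))/(-exp(2*a) + 8*exp(a) - 6)^2 = 4*(4 - exp(a))*exp(a)/(exp(2*a) - 8*exp(a) + 6)^2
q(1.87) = -0.53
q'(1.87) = -4.45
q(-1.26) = 0.52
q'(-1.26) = 0.29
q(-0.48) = 1.40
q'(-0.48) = 4.08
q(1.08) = -0.23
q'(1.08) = 0.16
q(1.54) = -0.21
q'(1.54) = -0.14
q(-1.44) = 0.48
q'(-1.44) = 0.21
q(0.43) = -0.51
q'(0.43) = 0.98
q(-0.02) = -2.27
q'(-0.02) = 15.26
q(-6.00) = 0.33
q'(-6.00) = 0.00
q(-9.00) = 0.33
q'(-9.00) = 0.00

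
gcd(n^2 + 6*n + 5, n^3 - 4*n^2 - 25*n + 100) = n + 5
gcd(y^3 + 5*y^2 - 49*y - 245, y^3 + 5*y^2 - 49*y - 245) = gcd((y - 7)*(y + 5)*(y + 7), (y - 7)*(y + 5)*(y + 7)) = y^3 + 5*y^2 - 49*y - 245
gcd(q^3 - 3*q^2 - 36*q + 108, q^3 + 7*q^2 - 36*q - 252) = q^2 - 36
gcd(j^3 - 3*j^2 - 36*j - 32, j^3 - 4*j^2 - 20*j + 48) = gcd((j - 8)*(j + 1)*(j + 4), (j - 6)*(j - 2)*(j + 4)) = j + 4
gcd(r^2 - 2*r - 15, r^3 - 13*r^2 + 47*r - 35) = r - 5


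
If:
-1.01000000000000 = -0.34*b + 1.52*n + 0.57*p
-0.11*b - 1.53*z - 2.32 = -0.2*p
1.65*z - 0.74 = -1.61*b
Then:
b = 0.459627329192547 - 1.02484472049689*z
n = -2.88661735861393*z - 5.00646044458974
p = 7.08633540372671*z + 11.8527950310559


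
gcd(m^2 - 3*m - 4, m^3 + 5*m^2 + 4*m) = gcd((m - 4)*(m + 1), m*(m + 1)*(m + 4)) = m + 1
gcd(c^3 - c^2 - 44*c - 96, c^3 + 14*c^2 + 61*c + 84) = c^2 + 7*c + 12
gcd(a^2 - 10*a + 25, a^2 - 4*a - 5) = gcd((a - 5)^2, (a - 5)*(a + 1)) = a - 5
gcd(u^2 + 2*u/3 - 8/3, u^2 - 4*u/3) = u - 4/3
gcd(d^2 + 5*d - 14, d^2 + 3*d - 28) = d + 7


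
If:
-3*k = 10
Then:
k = -10/3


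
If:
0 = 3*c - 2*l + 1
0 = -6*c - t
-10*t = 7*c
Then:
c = 0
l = 1/2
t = 0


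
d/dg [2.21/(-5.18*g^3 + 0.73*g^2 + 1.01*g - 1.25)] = (34.3434*g^2 - 3.2266*g - 2.2321)/(5.18*g^3 - 0.73*g^2 - 1.01*g + 1.25)^2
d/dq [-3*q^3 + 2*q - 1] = 2 - 9*q^2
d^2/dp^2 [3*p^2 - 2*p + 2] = 6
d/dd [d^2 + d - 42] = 2*d + 1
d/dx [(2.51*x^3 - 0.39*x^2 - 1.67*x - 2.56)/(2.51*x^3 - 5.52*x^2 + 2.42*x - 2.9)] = (-12.8763*x^4 + 20.5318*x^3 - 12.7224*x^2 - 26.0004*x + 11.0382)/(6.3001*x^6 - 27.7104*x^5 + 42.6188*x^4 - 41.2748*x^3 + 37.8724*x^2 - 14.036*x + 8.41)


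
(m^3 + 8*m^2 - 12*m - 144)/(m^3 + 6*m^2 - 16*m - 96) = (m + 6)/(m + 4)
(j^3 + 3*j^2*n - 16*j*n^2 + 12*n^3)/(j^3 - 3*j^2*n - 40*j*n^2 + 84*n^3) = (j - n)/(j - 7*n)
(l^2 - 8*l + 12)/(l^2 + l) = (l^2 - 8*l + 12)/(l*(l + 1))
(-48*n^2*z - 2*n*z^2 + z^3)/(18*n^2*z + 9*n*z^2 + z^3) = (-8*n + z)/(3*n + z)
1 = 1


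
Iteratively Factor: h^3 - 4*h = (h)*(h^2 - 4) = h*(h + 2)*(h - 2)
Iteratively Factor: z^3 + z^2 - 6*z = (z - 2)*(z^2 + 3*z) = z*(z - 2)*(z + 3)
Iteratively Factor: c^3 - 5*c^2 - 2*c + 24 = (c - 4)*(c^2 - c - 6) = (c - 4)*(c - 3)*(c + 2)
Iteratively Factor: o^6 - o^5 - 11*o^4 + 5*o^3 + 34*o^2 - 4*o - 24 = (o - 3)*(o^5 + 2*o^4 - 5*o^3 - 10*o^2 + 4*o + 8) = (o - 3)*(o + 1)*(o^4 + o^3 - 6*o^2 - 4*o + 8) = (o - 3)*(o - 1)*(o + 1)*(o^3 + 2*o^2 - 4*o - 8) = (o - 3)*(o - 2)*(o - 1)*(o + 1)*(o^2 + 4*o + 4) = (o - 3)*(o - 2)*(o - 1)*(o + 1)*(o + 2)*(o + 2)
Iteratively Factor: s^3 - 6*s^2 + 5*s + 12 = (s - 4)*(s^2 - 2*s - 3) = (s - 4)*(s + 1)*(s - 3)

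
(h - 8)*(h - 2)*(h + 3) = h^3 - 7*h^2 - 14*h + 48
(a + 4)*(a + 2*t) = a^2 + 2*a*t + 4*a + 8*t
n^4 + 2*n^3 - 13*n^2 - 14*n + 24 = (n - 3)*(n - 1)*(n + 2)*(n + 4)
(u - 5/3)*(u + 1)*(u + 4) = u^3 + 10*u^2/3 - 13*u/3 - 20/3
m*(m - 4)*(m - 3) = m^3 - 7*m^2 + 12*m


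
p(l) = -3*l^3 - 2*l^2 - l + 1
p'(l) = -9*l^2 - 4*l - 1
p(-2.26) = 27.67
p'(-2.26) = -37.93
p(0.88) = -3.47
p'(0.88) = -11.49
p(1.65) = -19.57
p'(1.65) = -32.10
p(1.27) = -9.64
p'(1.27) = -20.60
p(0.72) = -1.88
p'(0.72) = -8.55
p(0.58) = -0.84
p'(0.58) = -6.35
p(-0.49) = 1.36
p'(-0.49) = -1.20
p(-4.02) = 167.59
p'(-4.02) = -130.36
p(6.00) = -725.00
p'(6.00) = -349.00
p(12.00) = -5483.00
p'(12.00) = -1345.00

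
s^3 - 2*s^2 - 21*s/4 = s*(s - 7/2)*(s + 3/2)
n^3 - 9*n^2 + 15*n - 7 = (n - 7)*(n - 1)^2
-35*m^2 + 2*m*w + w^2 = (-5*m + w)*(7*m + w)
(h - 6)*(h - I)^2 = h^3 - 6*h^2 - 2*I*h^2 - h + 12*I*h + 6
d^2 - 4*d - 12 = (d - 6)*(d + 2)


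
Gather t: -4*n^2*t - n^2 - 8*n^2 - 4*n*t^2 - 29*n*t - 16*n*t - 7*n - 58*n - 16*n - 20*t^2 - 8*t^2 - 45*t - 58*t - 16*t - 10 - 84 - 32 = -9*n^2 - 81*n + t^2*(-4*n - 28) + t*(-4*n^2 - 45*n - 119) - 126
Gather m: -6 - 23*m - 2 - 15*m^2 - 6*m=-15*m^2 - 29*m - 8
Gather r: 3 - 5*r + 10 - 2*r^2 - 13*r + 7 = -2*r^2 - 18*r + 20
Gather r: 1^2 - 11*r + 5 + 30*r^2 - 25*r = 30*r^2 - 36*r + 6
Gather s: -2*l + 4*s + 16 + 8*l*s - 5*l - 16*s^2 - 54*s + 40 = -7*l - 16*s^2 + s*(8*l - 50) + 56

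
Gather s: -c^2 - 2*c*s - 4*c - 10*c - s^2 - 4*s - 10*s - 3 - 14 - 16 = -c^2 - 14*c - s^2 + s*(-2*c - 14) - 33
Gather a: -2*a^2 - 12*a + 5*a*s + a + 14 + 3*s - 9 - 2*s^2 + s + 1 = -2*a^2 + a*(5*s - 11) - 2*s^2 + 4*s + 6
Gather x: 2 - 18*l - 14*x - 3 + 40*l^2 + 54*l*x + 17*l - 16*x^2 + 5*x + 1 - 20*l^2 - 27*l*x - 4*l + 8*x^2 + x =20*l^2 - 5*l - 8*x^2 + x*(27*l - 8)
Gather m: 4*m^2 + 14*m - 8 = 4*m^2 + 14*m - 8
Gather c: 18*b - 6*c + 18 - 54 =18*b - 6*c - 36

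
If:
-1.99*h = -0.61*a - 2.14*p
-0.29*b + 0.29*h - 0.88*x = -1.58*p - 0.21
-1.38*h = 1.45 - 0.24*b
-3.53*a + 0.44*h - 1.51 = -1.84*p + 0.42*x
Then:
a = -3.10740390544707*x - 5.32630900993491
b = -32.5559782704449*x - 47.6495488670288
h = -5.66190926442519*x - 9.33760270151226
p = -4.3792911466745*x - 7.16485087848089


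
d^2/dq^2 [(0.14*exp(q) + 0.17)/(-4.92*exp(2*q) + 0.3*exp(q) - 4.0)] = (-3.388896*exp(4*q) - 16.666992*exp(3*q) + 17.28396*exp(2*q) + 13.1991*exp(q) - 2.444)*exp(q)/(119.095488*exp(6*q) - 21.78576*exp(5*q) + 291.8052*exp(4*q) - 35.451*exp(3*q) + 237.24*exp(2*q) - 14.4*exp(q) + 64.0)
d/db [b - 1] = 1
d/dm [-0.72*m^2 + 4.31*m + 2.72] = 4.31 - 1.44*m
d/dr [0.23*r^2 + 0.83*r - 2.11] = 0.46*r + 0.83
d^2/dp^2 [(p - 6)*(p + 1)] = 2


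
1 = 1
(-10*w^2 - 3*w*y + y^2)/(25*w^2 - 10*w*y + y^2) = (2*w + y)/(-5*w + y)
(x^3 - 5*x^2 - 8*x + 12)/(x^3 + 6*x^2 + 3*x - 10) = (x - 6)/(x + 5)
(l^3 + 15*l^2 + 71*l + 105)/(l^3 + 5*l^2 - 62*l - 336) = (l^2 + 8*l + 15)/(l^2 - 2*l - 48)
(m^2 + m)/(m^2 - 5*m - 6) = m/(m - 6)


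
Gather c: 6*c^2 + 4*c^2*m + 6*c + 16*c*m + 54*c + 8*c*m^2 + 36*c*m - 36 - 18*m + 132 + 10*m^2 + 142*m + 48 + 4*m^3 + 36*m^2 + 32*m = c^2*(4*m + 6) + c*(8*m^2 + 52*m + 60) + 4*m^3 + 46*m^2 + 156*m + 144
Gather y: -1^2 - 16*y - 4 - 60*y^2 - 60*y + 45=-60*y^2 - 76*y + 40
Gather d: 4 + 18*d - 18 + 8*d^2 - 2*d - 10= 8*d^2 + 16*d - 24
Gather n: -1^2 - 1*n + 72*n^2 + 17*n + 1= 72*n^2 + 16*n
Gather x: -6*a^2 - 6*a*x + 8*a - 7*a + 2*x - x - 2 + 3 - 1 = -6*a^2 + a + x*(1 - 6*a)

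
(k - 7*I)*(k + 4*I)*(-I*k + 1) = -I*k^3 - 2*k^2 - 31*I*k + 28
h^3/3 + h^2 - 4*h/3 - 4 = (h/3 + 1)*(h - 2)*(h + 2)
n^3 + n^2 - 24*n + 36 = (n - 3)*(n - 2)*(n + 6)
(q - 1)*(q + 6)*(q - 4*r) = q^3 - 4*q^2*r + 5*q^2 - 20*q*r - 6*q + 24*r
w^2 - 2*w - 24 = (w - 6)*(w + 4)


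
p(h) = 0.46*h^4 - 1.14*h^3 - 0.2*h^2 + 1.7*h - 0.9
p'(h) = 1.84*h^3 - 3.42*h^2 - 0.4*h + 1.7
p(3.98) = 46.25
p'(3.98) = 61.94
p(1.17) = -0.15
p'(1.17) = -0.50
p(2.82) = 5.83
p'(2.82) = 14.64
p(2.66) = 3.78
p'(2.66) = 11.07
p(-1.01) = -1.17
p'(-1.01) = -3.28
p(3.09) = 10.75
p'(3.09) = 22.10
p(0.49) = -0.22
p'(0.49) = 0.90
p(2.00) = -0.06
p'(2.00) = 1.94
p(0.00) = -0.90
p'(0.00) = 1.70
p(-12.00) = 11458.38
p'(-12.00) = -3665.50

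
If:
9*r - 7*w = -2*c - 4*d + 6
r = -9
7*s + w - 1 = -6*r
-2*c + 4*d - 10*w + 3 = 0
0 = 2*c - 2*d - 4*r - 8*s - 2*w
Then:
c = 1689/74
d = 709/74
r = -9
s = 293/37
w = -16/37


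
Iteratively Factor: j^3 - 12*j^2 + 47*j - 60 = (j - 5)*(j^2 - 7*j + 12) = (j - 5)*(j - 4)*(j - 3)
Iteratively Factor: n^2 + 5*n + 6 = (n + 3)*(n + 2)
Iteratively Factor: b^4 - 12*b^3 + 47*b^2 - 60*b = (b - 5)*(b^3 - 7*b^2 + 12*b) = (b - 5)*(b - 4)*(b^2 - 3*b) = b*(b - 5)*(b - 4)*(b - 3)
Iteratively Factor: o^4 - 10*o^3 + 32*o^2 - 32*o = (o)*(o^3 - 10*o^2 + 32*o - 32) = o*(o - 4)*(o^2 - 6*o + 8) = o*(o - 4)^2*(o - 2)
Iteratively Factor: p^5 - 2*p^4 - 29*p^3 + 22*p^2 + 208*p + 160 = (p - 5)*(p^4 + 3*p^3 - 14*p^2 - 48*p - 32) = (p - 5)*(p + 4)*(p^3 - p^2 - 10*p - 8) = (p - 5)*(p - 4)*(p + 4)*(p^2 + 3*p + 2) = (p - 5)*(p - 4)*(p + 1)*(p + 4)*(p + 2)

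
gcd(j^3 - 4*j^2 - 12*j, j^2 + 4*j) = j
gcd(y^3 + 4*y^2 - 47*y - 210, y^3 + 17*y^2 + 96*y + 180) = y^2 + 11*y + 30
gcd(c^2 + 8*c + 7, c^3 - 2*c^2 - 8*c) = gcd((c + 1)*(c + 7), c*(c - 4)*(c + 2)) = 1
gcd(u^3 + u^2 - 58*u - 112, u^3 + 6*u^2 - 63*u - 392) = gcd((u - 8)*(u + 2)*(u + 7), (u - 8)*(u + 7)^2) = u^2 - u - 56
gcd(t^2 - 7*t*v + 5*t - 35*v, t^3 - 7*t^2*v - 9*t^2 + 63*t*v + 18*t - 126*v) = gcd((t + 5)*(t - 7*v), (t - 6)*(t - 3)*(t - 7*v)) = t - 7*v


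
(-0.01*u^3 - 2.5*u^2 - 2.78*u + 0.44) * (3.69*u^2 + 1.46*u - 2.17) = -0.0369*u^5 - 9.2396*u^4 - 13.8865*u^3 + 2.9898*u^2 + 6.675*u - 0.9548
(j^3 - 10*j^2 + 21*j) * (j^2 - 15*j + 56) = j^5 - 25*j^4 + 227*j^3 - 875*j^2 + 1176*j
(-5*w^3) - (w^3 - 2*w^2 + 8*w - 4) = -6*w^3 + 2*w^2 - 8*w + 4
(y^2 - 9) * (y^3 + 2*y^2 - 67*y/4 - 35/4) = y^5 + 2*y^4 - 103*y^3/4 - 107*y^2/4 + 603*y/4 + 315/4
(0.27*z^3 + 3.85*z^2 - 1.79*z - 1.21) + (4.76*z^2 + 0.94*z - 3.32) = 0.27*z^3 + 8.61*z^2 - 0.85*z - 4.53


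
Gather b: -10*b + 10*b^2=10*b^2 - 10*b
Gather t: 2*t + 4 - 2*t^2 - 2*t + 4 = 8 - 2*t^2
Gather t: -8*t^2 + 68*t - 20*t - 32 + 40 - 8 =-8*t^2 + 48*t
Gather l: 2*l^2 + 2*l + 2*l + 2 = 2*l^2 + 4*l + 2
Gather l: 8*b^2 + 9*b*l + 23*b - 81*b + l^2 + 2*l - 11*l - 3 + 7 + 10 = 8*b^2 - 58*b + l^2 + l*(9*b - 9) + 14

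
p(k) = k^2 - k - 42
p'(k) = 2*k - 1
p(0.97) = -42.03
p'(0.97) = 0.94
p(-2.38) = -33.96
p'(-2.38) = -5.76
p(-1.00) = -40.00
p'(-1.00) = -3.00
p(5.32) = -19.02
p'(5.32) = 9.64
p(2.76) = -37.14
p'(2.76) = 4.52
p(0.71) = -42.21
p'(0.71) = 0.42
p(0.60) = -42.24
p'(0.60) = 0.20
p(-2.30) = -34.41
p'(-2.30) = -5.60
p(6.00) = -12.00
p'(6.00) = 11.00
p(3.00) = -36.00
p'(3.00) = 5.00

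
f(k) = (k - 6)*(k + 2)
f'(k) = 2*k - 4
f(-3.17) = 10.73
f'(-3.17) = -10.34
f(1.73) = -15.93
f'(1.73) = -0.54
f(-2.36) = 3.01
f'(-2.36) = -8.72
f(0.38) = -13.38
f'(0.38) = -3.24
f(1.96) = -16.00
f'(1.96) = -0.08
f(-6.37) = 54.06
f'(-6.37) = -16.74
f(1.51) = -15.76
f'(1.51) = -0.98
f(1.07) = -15.14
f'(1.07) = -1.86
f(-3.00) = 9.00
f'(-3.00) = -10.00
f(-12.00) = 180.00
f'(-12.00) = -28.00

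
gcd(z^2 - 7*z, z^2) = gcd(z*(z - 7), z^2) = z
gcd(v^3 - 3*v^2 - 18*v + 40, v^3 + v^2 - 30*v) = v - 5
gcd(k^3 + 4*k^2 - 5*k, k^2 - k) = k^2 - k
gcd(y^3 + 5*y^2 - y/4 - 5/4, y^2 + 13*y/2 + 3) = y + 1/2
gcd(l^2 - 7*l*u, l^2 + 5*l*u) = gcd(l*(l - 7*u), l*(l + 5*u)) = l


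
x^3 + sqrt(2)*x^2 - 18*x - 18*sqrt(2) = (x - 3*sqrt(2))*(x + sqrt(2))*(x + 3*sqrt(2))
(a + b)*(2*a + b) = 2*a^2 + 3*a*b + b^2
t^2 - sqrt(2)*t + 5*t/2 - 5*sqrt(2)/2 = (t + 5/2)*(t - sqrt(2))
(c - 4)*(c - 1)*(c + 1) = c^3 - 4*c^2 - c + 4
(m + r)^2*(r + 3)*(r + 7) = m^2*r^2 + 10*m^2*r + 21*m^2 + 2*m*r^3 + 20*m*r^2 + 42*m*r + r^4 + 10*r^3 + 21*r^2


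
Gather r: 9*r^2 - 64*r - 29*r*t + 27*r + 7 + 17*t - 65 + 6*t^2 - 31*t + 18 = 9*r^2 + r*(-29*t - 37) + 6*t^2 - 14*t - 40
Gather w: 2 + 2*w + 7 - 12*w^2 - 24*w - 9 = -12*w^2 - 22*w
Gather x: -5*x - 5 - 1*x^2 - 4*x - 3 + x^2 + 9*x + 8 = 0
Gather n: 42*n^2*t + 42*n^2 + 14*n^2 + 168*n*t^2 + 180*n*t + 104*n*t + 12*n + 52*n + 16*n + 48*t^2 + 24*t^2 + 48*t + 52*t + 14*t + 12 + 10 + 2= n^2*(42*t + 56) + n*(168*t^2 + 284*t + 80) + 72*t^2 + 114*t + 24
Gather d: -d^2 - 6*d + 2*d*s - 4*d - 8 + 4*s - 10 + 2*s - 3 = -d^2 + d*(2*s - 10) + 6*s - 21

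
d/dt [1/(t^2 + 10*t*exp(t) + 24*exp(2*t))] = 2*(-5*t*exp(t) - t - 24*exp(2*t) - 5*exp(t))/(t^2 + 10*t*exp(t) + 24*exp(2*t))^2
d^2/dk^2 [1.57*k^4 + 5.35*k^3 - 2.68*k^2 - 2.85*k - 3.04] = 18.84*k^2 + 32.1*k - 5.36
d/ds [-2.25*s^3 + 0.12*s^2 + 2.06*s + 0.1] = -6.75*s^2 + 0.24*s + 2.06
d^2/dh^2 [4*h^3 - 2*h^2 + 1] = 24*h - 4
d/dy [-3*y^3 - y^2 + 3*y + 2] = -9*y^2 - 2*y + 3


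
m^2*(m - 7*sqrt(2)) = m^3 - 7*sqrt(2)*m^2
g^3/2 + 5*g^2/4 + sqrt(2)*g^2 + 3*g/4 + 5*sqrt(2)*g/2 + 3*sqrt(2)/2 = (g/2 + 1/2)*(g + 3/2)*(g + 2*sqrt(2))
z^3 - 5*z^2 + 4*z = z*(z - 4)*(z - 1)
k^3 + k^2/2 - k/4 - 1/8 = (k - 1/2)*(k + 1/2)^2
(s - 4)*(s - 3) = s^2 - 7*s + 12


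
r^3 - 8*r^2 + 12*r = r*(r - 6)*(r - 2)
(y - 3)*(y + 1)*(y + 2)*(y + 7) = y^4 + 7*y^3 - 7*y^2 - 55*y - 42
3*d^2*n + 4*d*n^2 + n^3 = n*(d + n)*(3*d + n)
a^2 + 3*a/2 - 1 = (a - 1/2)*(a + 2)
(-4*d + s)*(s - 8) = -4*d*s + 32*d + s^2 - 8*s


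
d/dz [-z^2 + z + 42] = 1 - 2*z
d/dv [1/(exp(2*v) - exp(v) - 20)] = (1 - 2*exp(v))*exp(v)/(-exp(2*v) + exp(v) + 20)^2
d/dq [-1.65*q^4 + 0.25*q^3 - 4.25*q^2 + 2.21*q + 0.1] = -6.6*q^3 + 0.75*q^2 - 8.5*q + 2.21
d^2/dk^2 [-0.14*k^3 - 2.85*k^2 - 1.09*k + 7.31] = -0.84*k - 5.7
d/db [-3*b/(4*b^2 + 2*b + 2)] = 3*(2*b^2 - 1)/(2*(4*b^4 + 4*b^3 + 5*b^2 + 2*b + 1))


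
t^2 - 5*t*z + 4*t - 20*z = (t + 4)*(t - 5*z)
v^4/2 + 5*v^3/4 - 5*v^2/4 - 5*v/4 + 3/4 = (v/2 + 1/2)*(v - 1)*(v - 1/2)*(v + 3)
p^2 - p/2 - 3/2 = (p - 3/2)*(p + 1)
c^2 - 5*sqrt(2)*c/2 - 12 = (c - 4*sqrt(2))*(c + 3*sqrt(2)/2)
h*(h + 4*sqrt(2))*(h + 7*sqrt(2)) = h^3 + 11*sqrt(2)*h^2 + 56*h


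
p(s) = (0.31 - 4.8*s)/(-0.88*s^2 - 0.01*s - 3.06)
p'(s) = (0.31 - 4.8*s)*(1.76*s + 0.01)/(-0.88*s^2 - 0.01*s - 3.06)^2 - 4.8/(-0.88*s^2 - 0.01*s - 3.06)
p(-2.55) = -1.43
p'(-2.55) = -0.18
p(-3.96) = -1.15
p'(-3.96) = -0.19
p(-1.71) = -1.52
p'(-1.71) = 0.04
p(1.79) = 1.40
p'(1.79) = 0.06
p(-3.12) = -1.32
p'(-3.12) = -0.21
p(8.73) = 0.59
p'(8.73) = -0.06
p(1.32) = 1.31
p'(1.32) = 0.38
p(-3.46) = -1.25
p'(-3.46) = -0.21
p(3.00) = 1.28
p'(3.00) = -0.18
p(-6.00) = -0.84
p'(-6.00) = -0.12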